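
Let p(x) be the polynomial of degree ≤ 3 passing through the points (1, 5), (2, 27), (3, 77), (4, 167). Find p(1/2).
3/4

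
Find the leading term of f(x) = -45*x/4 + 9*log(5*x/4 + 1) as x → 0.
-225*x**2/32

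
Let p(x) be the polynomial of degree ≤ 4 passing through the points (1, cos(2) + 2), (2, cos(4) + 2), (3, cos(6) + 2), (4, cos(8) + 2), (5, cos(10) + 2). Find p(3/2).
35*cos(4)/32 - 35*cos(6)/64 + 35*cos(2)/128 + 7*cos(8)/32 - 5*cos(10)/128 + 2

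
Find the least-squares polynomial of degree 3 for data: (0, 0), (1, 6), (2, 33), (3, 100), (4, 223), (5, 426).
-17/126 + (2003/756)x + (79/126)x² + (343/108)x³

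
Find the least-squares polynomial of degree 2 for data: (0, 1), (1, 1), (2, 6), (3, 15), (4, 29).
34/35 + (-15/7)x + (16/7)x²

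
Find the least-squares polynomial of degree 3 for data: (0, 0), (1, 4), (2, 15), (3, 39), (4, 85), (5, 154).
17/126 + (1273/756)x + (55/63)x² + (107/108)x³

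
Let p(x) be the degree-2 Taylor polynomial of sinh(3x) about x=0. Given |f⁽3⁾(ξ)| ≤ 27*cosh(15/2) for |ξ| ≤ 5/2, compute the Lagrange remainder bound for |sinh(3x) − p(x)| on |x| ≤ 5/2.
1125*cosh(15/2)/16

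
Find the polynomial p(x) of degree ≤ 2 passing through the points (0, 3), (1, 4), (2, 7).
x**2 + 3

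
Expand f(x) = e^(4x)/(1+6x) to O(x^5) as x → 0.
1 - 2*x + 20*x**2 - 328*x**3/3 + 2000*x**4/3 + O(x**5)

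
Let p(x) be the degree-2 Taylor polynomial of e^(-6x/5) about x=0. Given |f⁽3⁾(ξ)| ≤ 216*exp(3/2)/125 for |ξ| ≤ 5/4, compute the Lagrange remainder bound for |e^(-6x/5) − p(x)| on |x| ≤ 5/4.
9*exp(3/2)/16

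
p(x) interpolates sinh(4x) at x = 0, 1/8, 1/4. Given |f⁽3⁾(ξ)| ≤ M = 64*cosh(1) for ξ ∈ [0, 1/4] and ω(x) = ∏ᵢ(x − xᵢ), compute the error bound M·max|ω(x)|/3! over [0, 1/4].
sqrt(3)*cosh(1)/216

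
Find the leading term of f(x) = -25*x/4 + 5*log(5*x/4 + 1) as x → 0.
-125*x**2/32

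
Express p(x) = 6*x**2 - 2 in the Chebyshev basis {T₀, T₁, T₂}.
T₀ + (3)T₂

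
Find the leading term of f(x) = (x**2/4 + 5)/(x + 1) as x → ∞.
x/4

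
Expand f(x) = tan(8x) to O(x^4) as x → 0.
8*x + 512*x**3/3 + O(x**4)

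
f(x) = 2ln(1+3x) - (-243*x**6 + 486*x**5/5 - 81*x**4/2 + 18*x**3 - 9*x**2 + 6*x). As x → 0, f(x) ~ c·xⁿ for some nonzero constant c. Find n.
7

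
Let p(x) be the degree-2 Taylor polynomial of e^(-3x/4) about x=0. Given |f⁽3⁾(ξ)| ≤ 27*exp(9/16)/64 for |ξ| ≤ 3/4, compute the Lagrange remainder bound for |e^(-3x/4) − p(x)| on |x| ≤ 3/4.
243*exp(9/16)/8192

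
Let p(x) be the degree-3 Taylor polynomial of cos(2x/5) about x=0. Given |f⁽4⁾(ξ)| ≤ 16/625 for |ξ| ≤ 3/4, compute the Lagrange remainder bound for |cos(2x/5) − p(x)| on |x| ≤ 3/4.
27/80000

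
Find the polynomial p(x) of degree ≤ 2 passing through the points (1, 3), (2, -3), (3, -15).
-3*x**2 + 3*x + 3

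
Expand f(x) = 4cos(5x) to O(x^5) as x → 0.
4 - 50*x**2 + 625*x**4/6 + O(x**5)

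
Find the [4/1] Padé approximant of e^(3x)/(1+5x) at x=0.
(414909*x**4/109880 + 60633*x**3/13735 + 123939*x**2/27470 + 41124*x/13735 + 1)/(68594*x/13735 + 1)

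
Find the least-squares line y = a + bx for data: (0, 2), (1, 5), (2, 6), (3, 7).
a = 13/5, b = 8/5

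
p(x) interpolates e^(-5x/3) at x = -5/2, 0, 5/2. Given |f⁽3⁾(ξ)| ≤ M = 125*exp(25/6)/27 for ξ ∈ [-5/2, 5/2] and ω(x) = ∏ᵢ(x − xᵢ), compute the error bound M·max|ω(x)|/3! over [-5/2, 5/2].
15625*sqrt(3)*exp(25/6)/5832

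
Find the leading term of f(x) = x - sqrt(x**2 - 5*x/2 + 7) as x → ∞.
5/4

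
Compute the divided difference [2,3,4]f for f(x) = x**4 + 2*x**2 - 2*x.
57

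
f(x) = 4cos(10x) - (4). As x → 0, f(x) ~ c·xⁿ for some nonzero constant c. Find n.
2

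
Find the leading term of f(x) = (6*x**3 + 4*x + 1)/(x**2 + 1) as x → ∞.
6*x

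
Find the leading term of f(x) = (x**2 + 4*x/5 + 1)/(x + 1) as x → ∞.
x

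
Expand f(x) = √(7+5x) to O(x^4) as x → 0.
sqrt(7) + 5*sqrt(7)*x/14 - 25*sqrt(7)*x**2/392 + 125*sqrt(7)*x**3/5488 + O(x**4)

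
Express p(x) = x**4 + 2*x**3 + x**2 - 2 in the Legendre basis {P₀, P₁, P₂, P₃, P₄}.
(-22/15)P₀ + (6/5)P₁ + (26/21)P₂ + (4/5)P₃ + (8/35)P₄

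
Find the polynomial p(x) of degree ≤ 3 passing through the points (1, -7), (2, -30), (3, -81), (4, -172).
-2*x**3 - 2*x**2 - 3*x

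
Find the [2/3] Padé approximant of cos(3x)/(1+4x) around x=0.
(1 - 15*x**2/4)/(3*x**3 + 3*x**2/4 + 4*x + 1)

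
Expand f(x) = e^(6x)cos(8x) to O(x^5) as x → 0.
1 + 6*x - 14*x**2 - 156*x**3 - 1054*x**4/3 + O(x**5)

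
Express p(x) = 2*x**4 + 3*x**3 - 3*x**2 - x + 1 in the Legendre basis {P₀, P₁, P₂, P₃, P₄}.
(2/5)P₀ + (4/5)P₁ + (-6/7)P₂ + (6/5)P₃ + (16/35)P₄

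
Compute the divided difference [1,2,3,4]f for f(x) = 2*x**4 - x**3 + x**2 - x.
19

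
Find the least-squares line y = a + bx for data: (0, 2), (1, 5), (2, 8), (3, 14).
a = 7/5, b = 39/10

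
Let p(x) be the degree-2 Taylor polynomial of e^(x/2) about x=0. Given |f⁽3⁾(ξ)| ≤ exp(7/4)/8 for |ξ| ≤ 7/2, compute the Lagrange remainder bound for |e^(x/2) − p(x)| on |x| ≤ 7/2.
343*exp(7/4)/384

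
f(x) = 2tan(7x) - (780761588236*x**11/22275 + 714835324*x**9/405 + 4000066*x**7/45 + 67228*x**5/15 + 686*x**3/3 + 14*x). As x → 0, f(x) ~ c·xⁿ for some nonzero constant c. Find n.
13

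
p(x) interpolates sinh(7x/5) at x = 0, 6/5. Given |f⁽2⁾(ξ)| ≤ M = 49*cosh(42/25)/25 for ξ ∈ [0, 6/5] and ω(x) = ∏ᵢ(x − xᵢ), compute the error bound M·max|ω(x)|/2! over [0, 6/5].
441*cosh(42/25)/1250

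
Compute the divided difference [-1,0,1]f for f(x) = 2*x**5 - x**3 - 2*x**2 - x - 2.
-2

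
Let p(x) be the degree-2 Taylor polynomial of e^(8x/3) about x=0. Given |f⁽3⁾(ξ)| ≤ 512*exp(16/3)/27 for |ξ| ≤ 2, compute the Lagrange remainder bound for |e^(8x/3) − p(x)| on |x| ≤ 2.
2048*exp(16/3)/81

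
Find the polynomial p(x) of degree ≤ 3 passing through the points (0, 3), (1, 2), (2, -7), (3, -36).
-2*x**3 + 2*x**2 - x + 3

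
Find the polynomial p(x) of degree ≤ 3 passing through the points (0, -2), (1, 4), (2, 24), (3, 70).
2*x**3 + x**2 + 3*x - 2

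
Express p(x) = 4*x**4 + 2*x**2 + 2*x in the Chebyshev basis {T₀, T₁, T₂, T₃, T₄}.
(5/2)T₀ + (2)T₁ + (3)T₂ + (1/2)T₄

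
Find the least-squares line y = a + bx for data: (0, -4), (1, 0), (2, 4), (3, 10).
a = -22/5, b = 23/5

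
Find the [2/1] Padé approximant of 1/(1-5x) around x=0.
1/(1 - 5*x)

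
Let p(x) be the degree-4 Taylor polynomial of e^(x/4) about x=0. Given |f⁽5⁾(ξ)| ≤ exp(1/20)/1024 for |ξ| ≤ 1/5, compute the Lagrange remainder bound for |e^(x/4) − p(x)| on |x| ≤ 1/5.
exp(1/20)/384000000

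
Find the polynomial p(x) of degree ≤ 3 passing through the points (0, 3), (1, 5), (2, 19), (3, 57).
2*x**3 + 3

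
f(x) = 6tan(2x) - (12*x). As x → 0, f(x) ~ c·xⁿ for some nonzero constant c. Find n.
3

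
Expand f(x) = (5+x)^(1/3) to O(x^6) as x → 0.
5**(1/3) + 5**(1/3)*x/15 - 5**(1/3)*x**2/225 + 5**(1/3)*x**3/2025 - 2*5**(1/3)*x**4/30375 + 22*5**(1/3)*x**5/2278125 + O(x**6)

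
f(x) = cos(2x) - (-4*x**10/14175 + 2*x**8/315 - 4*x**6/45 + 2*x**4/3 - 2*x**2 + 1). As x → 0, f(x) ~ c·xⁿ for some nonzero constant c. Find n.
12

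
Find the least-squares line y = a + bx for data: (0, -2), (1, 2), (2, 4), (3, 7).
a = -8/5, b = 29/10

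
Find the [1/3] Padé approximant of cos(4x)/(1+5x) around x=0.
(1 - 4*x/3)/(88*x**3/3 + 4*x**2/3 + 11*x/3 + 1)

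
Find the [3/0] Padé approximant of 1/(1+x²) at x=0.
1 - x**2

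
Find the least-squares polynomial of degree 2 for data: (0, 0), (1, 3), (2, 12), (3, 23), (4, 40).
-4/35 + (10/7)x + (15/7)x²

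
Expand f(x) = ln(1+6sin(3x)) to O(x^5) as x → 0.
18*x - 162*x**2 + 1917*x**3 - 25758*x**4 + O(x**5)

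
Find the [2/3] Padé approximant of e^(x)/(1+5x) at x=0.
(461*x**2/5420 + 682*x/1355 + 1)/(1661*x**3/4065 - 13017*x**2/5420 + 6102*x/1355 + 1)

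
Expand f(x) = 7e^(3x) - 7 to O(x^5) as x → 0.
21*x + 63*x**2/2 + 63*x**3/2 + 189*x**4/8 + O(x**5)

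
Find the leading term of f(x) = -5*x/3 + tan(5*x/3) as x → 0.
125*x**3/81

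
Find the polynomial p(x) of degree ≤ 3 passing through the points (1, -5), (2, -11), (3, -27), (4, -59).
-x**3 + x**2 - 2*x - 3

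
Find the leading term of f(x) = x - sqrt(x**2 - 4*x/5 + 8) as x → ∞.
2/5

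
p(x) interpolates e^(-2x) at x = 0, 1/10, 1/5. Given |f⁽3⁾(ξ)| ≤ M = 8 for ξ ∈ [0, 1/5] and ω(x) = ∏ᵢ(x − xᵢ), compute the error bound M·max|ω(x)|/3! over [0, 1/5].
sqrt(3)/3375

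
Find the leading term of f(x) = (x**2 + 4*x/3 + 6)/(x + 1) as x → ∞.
x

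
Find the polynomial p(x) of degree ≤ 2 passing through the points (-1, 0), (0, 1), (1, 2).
x + 1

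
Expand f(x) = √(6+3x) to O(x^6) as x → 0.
sqrt(6) + sqrt(6)*x/4 - sqrt(6)*x**2/32 + sqrt(6)*x**3/128 - 5*sqrt(6)*x**4/2048 + 7*sqrt(6)*x**5/8192 + O(x**6)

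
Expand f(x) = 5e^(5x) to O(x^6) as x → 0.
5 + 25*x + 125*x**2/2 + 625*x**3/6 + 3125*x**4/24 + 3125*x**5/24 + O(x**6)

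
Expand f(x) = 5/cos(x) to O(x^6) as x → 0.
5 + 5*x**2/2 + 25*x**4/24 + O(x**6)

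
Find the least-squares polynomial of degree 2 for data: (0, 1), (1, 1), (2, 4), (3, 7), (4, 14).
1 + (-4/5)x + x²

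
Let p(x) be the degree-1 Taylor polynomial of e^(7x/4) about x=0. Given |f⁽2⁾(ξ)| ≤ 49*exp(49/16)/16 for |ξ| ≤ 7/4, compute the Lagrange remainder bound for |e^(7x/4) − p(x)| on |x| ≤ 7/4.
2401*exp(49/16)/512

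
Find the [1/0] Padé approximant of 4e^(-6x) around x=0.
4 - 24*x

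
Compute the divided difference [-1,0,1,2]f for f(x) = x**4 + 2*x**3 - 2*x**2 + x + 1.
4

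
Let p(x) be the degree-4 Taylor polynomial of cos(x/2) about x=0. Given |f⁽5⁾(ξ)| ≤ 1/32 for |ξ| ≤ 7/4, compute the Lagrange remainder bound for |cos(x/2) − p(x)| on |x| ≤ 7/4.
16807/3932160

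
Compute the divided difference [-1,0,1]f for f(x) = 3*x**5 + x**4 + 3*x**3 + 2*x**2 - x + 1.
3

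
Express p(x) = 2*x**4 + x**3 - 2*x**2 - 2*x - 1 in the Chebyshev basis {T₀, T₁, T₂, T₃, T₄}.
(-5/4)T₀ + (-5/4)T₁ + (1/4)T₃ + (1/4)T₄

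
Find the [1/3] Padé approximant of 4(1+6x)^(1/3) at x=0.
(20*x + 4)/(8*x**3/3 - 2*x**2 + 3*x + 1)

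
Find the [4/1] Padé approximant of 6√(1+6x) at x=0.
(729*x**4/20 - 162*x**3/5 + 243*x**2/5 + 216*x/5 + 6)/(21*x/5 + 1)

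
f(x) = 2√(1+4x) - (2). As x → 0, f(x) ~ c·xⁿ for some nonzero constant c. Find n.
1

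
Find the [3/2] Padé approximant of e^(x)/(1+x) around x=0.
(8*x**3/165 + 57*x**2/220 + 42*x/55 + 1)/(-53*x**2/220 + 42*x/55 + 1)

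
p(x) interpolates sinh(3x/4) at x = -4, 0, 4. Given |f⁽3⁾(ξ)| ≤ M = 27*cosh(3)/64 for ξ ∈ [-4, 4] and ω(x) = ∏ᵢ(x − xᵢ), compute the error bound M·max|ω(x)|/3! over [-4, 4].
sqrt(3)*cosh(3)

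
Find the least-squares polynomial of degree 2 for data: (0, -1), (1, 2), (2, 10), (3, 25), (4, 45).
-33/35 + (-3/14)x + (41/14)x²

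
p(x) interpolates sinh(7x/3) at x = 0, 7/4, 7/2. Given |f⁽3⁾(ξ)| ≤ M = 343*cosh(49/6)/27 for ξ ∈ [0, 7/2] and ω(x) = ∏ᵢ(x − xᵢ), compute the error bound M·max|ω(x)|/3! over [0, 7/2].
117649*sqrt(3)*cosh(49/6)/46656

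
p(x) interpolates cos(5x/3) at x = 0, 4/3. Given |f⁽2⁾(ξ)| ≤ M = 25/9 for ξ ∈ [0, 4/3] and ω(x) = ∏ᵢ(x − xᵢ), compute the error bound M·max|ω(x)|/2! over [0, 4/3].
50/81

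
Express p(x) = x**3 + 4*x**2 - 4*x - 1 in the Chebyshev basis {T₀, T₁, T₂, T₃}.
T₀ + (-13/4)T₁ + (2)T₂ + (1/4)T₃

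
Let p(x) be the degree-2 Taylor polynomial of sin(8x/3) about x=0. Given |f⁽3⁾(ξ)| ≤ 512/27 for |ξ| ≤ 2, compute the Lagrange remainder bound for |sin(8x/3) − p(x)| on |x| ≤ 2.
2048/81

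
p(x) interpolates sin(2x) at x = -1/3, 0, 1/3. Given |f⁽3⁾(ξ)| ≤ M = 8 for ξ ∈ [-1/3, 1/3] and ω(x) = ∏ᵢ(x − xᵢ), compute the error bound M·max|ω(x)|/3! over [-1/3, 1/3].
8*sqrt(3)/729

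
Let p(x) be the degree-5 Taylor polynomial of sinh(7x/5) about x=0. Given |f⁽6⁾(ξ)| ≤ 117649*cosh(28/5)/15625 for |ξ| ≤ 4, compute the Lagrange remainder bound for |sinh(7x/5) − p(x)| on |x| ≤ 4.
30118144*cosh(28/5)/703125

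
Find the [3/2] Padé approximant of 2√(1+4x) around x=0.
(4*x**3 + 18*x**2 + 12*x + 2)/(3*x**2 + 4*x + 1)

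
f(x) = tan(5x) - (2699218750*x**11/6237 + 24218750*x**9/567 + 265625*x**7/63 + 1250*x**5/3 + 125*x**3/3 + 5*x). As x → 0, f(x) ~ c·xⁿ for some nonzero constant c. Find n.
13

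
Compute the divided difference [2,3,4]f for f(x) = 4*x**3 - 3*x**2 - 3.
33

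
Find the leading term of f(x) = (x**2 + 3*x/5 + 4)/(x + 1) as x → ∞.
x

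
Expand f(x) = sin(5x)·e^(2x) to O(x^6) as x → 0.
5*x + 10*x**2 - 65*x**3/6 - 35*x**4 - 295*x**5/24 + O(x**6)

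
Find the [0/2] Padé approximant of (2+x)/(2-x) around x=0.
1/(x**2/2 - x + 1)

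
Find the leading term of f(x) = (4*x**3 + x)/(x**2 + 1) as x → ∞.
4*x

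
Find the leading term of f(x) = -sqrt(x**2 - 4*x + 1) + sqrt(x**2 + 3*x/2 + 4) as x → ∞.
11/4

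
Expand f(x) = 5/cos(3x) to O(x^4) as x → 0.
5 + 45*x**2/2 + O(x**4)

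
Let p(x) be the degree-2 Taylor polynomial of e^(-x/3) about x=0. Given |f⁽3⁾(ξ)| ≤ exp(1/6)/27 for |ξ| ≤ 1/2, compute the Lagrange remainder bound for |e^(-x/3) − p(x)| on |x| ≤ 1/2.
exp(1/6)/1296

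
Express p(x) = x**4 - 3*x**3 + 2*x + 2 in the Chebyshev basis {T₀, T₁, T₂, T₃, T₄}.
(19/8)T₀ + (-1/4)T₁ + (1/2)T₂ + (-3/4)T₃ + (1/8)T₄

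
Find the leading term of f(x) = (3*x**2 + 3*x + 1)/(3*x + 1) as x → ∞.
x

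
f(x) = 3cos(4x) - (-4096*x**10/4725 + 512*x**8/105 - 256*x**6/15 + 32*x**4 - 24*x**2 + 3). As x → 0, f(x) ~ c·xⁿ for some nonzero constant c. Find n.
12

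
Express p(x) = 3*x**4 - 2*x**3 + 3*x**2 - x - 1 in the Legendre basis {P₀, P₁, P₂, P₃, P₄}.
(3/5)P₀ + (-11/5)P₁ + (26/7)P₂ + (-4/5)P₃ + (24/35)P₄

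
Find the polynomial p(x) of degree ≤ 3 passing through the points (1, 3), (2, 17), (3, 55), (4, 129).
2*x**3 + 1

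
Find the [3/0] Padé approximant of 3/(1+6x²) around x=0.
3 - 18*x**2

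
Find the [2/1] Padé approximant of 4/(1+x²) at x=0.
4 - 4*x**2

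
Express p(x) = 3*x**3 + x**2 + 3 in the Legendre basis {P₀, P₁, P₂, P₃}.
(10/3)P₀ + (9/5)P₁ + (2/3)P₂ + (6/5)P₃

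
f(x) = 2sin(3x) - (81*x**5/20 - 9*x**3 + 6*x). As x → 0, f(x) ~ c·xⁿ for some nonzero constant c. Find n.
7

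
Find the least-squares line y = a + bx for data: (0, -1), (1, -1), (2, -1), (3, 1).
a = -7/5, b = 3/5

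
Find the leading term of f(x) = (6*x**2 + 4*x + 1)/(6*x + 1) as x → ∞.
x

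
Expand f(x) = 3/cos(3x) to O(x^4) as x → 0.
3 + 27*x**2/2 + O(x**4)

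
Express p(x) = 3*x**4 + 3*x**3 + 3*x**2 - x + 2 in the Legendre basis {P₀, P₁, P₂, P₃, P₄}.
(18/5)P₀ + (4/5)P₁ + (26/7)P₂ + (6/5)P₃ + (24/35)P₄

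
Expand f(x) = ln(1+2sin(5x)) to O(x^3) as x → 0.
10*x - 50*x**2 + O(x**3)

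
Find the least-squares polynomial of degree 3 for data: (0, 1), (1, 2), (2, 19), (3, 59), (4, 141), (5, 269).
1 + (-97/42)x + (45/28)x² + (23/12)x³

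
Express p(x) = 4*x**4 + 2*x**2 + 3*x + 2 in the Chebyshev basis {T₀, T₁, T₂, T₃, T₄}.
(9/2)T₀ + (3)T₁ + (3)T₂ + (1/2)T₄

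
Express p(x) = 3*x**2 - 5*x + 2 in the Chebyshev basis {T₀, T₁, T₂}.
(7/2)T₀ + (-5)T₁ + (3/2)T₂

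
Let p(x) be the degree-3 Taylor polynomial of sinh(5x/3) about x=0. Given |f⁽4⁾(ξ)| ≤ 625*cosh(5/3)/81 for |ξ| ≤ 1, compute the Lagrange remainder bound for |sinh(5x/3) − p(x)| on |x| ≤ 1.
625*cosh(5/3)/1944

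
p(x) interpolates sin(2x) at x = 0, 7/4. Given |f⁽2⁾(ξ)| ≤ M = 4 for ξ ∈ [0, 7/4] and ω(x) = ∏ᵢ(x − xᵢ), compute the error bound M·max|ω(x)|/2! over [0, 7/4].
49/32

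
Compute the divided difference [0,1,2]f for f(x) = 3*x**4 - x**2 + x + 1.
20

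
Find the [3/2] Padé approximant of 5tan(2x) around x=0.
(-8*x**3/3 + 10*x)/(1 - 8*x**2/5)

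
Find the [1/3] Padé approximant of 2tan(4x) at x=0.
8*x/(1 - 16*x**2/3)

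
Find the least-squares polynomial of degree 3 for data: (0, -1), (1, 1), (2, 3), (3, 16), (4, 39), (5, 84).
-59/63 + (143/54)x + (-527/252)x² + (107/108)x³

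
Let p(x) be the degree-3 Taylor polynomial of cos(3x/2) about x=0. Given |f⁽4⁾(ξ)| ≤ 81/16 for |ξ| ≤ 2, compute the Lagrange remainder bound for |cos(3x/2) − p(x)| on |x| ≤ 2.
27/8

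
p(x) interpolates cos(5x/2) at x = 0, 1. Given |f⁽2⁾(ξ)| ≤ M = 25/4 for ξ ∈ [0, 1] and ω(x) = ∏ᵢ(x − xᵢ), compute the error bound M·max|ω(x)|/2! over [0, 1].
25/32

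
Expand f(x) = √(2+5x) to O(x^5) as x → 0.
sqrt(2) + 5*sqrt(2)*x/4 - 25*sqrt(2)*x**2/32 + 125*sqrt(2)*x**3/128 - 3125*sqrt(2)*x**4/2048 + O(x**5)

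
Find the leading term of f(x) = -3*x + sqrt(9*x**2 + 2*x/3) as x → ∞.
1/9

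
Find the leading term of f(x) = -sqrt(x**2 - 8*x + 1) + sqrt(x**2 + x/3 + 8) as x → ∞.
25/6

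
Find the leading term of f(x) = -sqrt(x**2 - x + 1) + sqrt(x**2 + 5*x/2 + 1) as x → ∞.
7/4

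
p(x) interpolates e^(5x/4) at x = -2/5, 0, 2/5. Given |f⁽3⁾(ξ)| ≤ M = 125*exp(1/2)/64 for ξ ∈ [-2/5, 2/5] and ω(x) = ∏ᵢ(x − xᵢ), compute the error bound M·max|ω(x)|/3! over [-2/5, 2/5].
sqrt(3)*exp(1/2)/216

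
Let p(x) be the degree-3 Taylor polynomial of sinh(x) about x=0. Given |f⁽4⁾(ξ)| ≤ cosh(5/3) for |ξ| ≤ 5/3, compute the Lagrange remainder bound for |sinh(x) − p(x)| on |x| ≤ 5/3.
625*cosh(5/3)/1944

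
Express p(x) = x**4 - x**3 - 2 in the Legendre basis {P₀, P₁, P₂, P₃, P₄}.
(-9/5)P₀ + (-3/5)P₁ + (4/7)P₂ + (-2/5)P₃ + (8/35)P₄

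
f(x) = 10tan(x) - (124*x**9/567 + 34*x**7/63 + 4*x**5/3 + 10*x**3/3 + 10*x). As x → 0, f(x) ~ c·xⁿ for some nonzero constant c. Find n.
11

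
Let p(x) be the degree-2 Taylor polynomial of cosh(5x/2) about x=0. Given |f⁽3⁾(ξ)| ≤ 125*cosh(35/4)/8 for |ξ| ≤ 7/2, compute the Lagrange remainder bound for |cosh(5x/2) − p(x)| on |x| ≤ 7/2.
42875*cosh(35/4)/384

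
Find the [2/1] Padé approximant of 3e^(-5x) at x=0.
(25*x**2/2 - 10*x + 3)/(5*x/3 + 1)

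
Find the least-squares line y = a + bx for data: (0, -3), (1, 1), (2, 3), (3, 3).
a = -2, b = 2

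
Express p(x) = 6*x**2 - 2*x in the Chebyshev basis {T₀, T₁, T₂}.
(3)T₀ + (-2)T₁ + (3)T₂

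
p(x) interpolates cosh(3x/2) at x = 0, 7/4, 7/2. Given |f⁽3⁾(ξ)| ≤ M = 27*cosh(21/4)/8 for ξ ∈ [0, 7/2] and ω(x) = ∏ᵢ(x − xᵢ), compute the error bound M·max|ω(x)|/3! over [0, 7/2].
343*sqrt(3)*cosh(21/4)/512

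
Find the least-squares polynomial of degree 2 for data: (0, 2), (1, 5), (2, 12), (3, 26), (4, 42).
67/35 + (47/70)x + (33/14)x²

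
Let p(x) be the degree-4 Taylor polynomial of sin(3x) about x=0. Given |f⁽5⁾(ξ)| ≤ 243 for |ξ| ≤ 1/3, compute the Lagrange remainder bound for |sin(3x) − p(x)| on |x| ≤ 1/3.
1/120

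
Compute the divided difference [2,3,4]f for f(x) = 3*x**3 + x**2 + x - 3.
28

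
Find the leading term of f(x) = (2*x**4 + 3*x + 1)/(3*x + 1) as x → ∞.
2*x**3/3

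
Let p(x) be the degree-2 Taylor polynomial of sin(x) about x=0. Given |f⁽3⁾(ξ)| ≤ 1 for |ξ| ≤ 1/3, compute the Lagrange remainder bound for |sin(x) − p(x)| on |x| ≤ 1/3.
1/162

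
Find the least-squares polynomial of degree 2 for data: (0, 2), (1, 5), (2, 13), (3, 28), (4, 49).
15/7 + (-41/70)x + (43/14)x²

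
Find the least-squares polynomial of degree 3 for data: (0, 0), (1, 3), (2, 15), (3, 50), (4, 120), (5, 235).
1/7 + (9/7)x + (-6/7)x² + (2)x³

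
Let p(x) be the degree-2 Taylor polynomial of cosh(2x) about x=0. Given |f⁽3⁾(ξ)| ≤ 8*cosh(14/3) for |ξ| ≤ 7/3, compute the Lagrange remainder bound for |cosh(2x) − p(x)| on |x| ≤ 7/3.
1372*cosh(14/3)/81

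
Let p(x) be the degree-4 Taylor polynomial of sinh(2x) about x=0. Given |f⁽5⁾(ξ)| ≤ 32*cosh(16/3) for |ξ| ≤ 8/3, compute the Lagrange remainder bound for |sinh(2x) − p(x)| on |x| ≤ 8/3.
131072*cosh(16/3)/3645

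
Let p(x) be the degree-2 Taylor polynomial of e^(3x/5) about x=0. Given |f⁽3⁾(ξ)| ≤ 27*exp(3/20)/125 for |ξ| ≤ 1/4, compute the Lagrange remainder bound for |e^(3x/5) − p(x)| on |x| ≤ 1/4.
9*exp(3/20)/16000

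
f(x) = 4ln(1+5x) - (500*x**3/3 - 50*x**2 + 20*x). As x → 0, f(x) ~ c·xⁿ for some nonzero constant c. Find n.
4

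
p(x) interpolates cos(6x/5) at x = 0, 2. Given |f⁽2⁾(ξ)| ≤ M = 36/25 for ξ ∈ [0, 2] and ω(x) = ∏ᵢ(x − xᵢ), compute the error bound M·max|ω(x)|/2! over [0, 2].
18/25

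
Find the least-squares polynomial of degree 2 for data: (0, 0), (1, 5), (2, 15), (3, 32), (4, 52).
-4/35 + (177/70)x + (37/14)x²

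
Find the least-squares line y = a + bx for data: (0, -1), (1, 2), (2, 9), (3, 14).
a = -9/5, b = 26/5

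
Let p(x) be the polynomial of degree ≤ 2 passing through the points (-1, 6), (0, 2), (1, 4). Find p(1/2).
9/4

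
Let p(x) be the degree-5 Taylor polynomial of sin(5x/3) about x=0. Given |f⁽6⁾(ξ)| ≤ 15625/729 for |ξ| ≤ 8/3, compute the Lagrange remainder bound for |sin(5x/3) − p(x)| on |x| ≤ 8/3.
51200000/4782969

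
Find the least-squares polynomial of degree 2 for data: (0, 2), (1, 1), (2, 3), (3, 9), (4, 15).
62/35 + (-61/35)x + (9/7)x²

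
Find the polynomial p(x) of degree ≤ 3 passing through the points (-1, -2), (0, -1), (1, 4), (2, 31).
3*x**3 + 2*x**2 - 1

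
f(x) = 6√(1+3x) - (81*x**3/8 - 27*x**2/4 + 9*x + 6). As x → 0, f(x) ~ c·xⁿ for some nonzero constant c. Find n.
4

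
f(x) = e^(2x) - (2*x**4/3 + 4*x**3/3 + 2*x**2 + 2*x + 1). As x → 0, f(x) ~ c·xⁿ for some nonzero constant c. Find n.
5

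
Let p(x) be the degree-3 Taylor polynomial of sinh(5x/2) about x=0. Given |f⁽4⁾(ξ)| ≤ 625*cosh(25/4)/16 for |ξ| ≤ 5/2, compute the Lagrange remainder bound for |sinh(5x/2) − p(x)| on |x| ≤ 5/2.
390625*cosh(25/4)/6144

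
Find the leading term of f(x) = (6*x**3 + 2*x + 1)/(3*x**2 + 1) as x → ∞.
2*x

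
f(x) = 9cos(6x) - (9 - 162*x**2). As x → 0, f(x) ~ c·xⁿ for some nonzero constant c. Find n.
4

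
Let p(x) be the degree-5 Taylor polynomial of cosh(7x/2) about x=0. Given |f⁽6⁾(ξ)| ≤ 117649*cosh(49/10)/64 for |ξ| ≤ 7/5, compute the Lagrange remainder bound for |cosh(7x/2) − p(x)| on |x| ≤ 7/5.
13841287201*cosh(49/10)/720000000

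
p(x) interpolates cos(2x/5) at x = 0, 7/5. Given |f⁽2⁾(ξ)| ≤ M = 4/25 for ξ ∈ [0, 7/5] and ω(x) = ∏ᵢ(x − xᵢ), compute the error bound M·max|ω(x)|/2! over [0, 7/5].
49/1250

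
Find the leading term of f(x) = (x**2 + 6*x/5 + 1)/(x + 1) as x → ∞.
x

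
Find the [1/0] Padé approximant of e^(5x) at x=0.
5*x + 1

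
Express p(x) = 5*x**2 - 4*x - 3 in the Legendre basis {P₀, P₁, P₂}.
(-4/3)P₀ + (-4)P₁ + (10/3)P₂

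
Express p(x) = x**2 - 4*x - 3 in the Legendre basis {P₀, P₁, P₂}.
(-8/3)P₀ + (-4)P₁ + (2/3)P₂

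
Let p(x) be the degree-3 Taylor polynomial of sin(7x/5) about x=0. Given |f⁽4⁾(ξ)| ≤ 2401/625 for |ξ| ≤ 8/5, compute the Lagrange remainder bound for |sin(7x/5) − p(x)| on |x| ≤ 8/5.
1229312/1171875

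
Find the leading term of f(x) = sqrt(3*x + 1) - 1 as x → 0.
3*x/2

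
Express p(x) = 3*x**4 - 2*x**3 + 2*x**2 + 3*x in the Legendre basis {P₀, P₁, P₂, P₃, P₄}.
(19/15)P₀ + (9/5)P₁ + (64/21)P₂ + (-4/5)P₃ + (24/35)P₄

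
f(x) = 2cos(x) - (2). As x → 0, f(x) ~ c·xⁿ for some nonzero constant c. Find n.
2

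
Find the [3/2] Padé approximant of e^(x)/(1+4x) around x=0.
(3299*x**3/76260 + 6429*x**2/25420 + 957*x/1271 + 1)/(-25121*x**2/25420 + 4770*x/1271 + 1)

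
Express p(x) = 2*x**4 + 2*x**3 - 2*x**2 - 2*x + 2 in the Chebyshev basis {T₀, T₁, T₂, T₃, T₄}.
(7/4)T₀ + (-1/2)T₁ + (1/2)T₃ + (1/4)T₄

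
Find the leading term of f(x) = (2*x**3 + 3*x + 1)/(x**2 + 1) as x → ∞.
2*x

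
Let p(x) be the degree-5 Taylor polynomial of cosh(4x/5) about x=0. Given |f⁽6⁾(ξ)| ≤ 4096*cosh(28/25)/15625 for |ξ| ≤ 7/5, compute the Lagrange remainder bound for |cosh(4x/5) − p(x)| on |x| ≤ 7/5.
30118144*cosh(28/25)/10986328125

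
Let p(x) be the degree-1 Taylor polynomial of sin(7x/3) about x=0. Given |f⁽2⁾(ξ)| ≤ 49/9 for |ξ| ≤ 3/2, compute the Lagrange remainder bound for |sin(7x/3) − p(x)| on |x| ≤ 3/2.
49/8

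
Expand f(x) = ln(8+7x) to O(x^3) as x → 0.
log(8) + 7*x/8 - 49*x**2/128 + O(x**3)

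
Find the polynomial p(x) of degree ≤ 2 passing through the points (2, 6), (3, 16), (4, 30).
2*x**2 - 2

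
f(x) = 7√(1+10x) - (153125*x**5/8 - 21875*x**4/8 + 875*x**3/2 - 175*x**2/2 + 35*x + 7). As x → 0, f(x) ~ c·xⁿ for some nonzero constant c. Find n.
6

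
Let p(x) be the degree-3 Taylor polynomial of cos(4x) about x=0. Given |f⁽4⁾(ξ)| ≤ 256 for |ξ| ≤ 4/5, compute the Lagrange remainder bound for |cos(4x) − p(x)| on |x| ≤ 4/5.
8192/1875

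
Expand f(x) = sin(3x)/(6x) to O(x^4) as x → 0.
1/2 - 3*x**2/4 + O(x**4)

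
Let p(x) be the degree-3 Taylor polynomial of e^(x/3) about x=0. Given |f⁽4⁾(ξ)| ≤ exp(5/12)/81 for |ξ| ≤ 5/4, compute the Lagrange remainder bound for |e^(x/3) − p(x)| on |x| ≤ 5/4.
625*exp(5/12)/497664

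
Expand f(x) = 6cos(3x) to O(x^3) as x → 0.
6 - 27*x**2 + O(x**3)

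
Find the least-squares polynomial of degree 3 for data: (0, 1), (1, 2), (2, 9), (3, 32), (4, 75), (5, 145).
8/7 + (-4/3)x + (17/28)x² + (13/12)x³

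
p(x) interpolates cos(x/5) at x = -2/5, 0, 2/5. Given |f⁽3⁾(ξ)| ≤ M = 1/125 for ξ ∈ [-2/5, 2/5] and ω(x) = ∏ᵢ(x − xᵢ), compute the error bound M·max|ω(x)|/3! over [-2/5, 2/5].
8*sqrt(3)/421875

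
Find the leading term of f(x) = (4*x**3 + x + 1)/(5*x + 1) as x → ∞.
4*x**2/5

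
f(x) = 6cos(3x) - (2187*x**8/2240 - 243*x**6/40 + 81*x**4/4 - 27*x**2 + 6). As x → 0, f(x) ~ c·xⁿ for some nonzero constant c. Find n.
10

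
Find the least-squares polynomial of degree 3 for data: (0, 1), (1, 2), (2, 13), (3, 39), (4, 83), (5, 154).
8/9 + (-593/378)x + (131/63)x² + (47/54)x³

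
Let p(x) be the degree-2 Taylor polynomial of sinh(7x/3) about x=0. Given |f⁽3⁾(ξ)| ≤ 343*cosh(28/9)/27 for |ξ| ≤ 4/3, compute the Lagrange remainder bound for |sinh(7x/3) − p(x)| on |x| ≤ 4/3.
10976*cosh(28/9)/2187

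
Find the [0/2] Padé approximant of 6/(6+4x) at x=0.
1/(2*x/3 + 1)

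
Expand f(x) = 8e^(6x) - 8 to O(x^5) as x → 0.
48*x + 144*x**2 + 288*x**3 + 432*x**4 + O(x**5)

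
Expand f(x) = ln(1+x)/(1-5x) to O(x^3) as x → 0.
x + 9*x**2/2 + O(x**3)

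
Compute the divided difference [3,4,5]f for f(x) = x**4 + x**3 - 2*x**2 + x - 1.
107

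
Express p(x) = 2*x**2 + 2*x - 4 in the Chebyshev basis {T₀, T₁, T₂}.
(-3)T₀ + (2)T₁ + T₂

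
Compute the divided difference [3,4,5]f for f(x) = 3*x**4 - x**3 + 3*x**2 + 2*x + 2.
282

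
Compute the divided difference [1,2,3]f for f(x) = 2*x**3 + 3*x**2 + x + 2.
15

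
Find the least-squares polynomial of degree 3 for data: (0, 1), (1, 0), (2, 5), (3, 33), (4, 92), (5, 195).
151/126 + (-1639/756)x + (-433/252)x² + (107/54)x³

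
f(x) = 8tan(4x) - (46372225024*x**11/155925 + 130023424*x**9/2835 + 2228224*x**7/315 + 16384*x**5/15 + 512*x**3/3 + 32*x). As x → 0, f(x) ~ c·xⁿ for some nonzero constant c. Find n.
13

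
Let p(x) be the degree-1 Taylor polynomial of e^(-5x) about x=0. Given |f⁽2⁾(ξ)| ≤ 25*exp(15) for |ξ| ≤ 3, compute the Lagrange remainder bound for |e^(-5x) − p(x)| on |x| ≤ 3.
225*exp(15)/2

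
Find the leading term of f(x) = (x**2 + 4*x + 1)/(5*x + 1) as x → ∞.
x/5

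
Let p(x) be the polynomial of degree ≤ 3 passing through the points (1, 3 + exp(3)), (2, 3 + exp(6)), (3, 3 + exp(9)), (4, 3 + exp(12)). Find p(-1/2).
-35*exp(12)/16 - 189*exp(6)/16 + 3 + 105*exp(3)/16 + 135*exp(9)/16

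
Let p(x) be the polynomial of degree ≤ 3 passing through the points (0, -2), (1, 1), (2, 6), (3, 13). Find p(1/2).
-3/4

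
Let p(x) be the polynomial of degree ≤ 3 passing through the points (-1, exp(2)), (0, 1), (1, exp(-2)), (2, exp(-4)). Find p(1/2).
(-1 + 9*exp(2) + (9 - exp(2))*exp(4))*exp(-4)/16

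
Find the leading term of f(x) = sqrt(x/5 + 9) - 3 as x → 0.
x/30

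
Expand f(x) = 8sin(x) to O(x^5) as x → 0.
8*x - 4*x**3/3 + O(x**5)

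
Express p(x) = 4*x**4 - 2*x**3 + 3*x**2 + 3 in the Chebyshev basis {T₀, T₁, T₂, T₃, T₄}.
(6)T₀ + (-3/2)T₁ + (7/2)T₂ + (-1/2)T₃ + (1/2)T₄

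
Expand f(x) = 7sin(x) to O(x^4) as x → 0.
7*x - 7*x**3/6 + O(x**4)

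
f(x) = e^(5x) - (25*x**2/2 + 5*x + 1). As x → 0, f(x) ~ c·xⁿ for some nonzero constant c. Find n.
3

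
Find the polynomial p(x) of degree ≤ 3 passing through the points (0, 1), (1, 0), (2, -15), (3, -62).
-3*x**3 + 2*x**2 + 1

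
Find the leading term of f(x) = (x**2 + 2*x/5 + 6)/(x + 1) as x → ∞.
x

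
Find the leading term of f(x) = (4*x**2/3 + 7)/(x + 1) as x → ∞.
4*x/3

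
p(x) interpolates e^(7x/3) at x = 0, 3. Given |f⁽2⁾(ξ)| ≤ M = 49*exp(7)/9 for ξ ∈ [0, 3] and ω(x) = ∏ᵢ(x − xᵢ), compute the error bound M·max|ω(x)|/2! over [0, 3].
49*exp(7)/8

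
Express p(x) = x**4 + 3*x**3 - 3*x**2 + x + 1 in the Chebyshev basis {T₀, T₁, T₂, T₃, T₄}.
(-1/8)T₀ + (13/4)T₁ - T₂ + (3/4)T₃ + (1/8)T₄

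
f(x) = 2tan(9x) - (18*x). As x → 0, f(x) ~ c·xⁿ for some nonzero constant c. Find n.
3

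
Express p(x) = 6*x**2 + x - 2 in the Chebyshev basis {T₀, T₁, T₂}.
T₀ + T₁ + (3)T₂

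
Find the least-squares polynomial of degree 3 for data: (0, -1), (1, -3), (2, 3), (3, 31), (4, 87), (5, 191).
-71/63 + (-299/189)x + (-265/126)x² + (109/54)x³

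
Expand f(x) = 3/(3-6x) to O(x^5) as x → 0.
1 + 2*x + 4*x**2 + 8*x**3 + 16*x**4 + O(x**5)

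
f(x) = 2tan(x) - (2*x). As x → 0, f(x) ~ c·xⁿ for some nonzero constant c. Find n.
3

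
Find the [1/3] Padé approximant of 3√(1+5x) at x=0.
(105*x/8 + 3)/(125*x**3/64 - 25*x**2/16 + 15*x/8 + 1)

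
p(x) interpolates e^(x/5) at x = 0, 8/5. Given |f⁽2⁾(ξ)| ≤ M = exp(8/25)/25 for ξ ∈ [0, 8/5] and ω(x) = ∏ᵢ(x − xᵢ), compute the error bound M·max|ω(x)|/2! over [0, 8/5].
8*exp(8/25)/625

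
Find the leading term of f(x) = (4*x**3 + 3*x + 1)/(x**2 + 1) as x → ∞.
4*x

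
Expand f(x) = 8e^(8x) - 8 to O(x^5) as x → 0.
64*x + 256*x**2 + 2048*x**3/3 + 4096*x**4/3 + O(x**5)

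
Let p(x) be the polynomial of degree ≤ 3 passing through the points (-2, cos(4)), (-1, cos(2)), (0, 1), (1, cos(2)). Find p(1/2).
cos(4)/16 + 15/16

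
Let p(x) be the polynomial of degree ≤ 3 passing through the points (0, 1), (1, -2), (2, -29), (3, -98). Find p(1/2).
11/8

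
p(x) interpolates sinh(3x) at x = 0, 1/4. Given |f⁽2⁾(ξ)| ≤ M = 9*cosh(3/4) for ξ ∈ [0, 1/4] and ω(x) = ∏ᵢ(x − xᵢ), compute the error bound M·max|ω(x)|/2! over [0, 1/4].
9*cosh(3/4)/128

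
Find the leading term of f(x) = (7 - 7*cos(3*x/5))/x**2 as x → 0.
63/50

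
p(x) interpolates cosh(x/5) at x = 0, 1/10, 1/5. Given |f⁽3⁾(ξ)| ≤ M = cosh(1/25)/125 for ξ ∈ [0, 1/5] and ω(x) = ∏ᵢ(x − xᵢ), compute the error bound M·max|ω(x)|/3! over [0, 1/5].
sqrt(3)*cosh(1/25)/3375000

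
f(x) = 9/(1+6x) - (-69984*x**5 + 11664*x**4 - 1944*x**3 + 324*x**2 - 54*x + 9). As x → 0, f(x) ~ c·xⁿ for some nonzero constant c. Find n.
6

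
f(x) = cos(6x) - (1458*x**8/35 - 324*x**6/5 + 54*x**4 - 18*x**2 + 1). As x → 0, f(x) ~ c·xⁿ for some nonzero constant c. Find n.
10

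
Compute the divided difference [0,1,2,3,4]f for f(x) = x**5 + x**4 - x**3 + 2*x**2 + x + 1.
11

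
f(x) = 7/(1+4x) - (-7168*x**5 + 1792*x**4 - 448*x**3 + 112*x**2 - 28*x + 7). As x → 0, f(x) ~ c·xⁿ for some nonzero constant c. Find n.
6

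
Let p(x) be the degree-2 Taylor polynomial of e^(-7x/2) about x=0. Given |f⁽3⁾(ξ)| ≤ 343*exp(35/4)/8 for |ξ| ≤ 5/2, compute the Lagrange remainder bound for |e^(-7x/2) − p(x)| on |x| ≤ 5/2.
42875*exp(35/4)/384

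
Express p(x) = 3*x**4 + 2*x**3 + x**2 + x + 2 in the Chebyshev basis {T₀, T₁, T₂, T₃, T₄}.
(29/8)T₀ + (5/2)T₁ + (2)T₂ + (1/2)T₃ + (3/8)T₄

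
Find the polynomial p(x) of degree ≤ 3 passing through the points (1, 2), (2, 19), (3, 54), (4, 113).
x**3 + 3*x**2 + x - 3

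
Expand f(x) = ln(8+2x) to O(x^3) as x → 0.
log(8) + x/4 - x**2/32 + O(x**3)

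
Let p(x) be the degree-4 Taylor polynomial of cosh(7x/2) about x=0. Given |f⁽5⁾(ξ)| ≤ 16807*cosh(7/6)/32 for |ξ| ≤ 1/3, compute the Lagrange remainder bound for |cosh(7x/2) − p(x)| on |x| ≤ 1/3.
16807*cosh(7/6)/933120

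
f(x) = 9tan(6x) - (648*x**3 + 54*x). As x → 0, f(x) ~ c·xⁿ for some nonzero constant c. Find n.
5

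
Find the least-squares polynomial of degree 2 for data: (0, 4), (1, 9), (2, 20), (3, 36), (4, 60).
29/7 + (113/70)x + (43/14)x²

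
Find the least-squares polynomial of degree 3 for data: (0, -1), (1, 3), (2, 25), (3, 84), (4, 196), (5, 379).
-17/18 + (125/756)x + (85/126)x² + (313/108)x³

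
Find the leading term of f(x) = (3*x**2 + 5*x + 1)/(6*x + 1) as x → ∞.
x/2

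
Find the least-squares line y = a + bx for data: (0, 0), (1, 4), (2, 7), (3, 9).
a = 1/2, b = 3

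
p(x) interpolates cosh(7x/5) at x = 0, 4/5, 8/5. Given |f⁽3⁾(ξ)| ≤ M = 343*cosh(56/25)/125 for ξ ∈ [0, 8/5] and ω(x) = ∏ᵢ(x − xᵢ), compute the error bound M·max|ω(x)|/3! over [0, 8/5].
21952*sqrt(3)*cosh(56/25)/421875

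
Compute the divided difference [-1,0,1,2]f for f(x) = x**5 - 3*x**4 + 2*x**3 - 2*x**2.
1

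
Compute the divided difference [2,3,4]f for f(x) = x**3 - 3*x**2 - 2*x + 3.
6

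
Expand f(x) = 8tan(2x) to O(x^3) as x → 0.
16*x + O(x**3)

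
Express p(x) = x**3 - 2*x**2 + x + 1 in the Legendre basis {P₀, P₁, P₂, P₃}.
(1/3)P₀ + (8/5)P₁ + (-4/3)P₂ + (2/5)P₃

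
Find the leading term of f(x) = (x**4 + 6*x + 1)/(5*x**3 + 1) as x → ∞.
x/5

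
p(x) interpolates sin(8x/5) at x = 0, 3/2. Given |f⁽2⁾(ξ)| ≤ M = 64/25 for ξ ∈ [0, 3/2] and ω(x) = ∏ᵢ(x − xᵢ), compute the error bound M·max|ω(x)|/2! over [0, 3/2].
18/25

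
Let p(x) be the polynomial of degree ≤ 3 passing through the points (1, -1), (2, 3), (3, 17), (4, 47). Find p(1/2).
-9/8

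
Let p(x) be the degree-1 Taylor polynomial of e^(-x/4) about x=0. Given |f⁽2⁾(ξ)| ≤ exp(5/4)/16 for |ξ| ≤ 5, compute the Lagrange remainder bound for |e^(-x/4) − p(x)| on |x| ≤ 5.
25*exp(5/4)/32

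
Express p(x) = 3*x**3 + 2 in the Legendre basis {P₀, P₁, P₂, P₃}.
(2)P₀ + (9/5)P₁ + (6/5)P₃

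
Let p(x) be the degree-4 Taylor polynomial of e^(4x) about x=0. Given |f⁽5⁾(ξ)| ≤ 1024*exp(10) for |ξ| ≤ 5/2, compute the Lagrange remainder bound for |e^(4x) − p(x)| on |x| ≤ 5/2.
2500*exp(10)/3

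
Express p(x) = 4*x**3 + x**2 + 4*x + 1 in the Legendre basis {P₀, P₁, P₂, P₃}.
(4/3)P₀ + (32/5)P₁ + (2/3)P₂ + (8/5)P₃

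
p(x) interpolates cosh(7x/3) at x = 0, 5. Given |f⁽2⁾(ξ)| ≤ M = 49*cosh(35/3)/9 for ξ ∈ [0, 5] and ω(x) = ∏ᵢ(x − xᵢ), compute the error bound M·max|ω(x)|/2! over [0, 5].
1225*cosh(35/3)/72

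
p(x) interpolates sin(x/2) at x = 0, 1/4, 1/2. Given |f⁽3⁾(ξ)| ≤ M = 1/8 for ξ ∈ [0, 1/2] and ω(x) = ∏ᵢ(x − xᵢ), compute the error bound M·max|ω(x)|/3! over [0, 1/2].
sqrt(3)/13824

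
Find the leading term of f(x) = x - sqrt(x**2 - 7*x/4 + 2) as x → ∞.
7/8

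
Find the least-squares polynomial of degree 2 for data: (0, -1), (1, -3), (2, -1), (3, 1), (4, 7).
-39/35 + (-18/7)x + (8/7)x²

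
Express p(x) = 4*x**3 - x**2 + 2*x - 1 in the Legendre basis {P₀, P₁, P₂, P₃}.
(-4/3)P₀ + (22/5)P₁ + (-2/3)P₂ + (8/5)P₃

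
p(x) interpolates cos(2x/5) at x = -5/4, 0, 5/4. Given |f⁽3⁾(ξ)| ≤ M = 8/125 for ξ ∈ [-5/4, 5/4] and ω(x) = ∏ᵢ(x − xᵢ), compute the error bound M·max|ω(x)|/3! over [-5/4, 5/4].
sqrt(3)/216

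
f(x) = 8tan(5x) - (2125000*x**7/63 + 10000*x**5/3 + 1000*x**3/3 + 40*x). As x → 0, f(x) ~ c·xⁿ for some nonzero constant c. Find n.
9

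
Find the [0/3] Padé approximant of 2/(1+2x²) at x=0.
2/(2*x**2 + 1)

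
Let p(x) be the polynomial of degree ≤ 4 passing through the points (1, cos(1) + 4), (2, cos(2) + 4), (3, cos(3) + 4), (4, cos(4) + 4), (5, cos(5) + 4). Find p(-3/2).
5005*cos(3)/64 + 1155*cos(5)/128 + 4 + 3003*cos(1)/128 - 1365*cos(4)/32 - 2145*cos(2)/32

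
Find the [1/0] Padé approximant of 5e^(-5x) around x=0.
5 - 25*x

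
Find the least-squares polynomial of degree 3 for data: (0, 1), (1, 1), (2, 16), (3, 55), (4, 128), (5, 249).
5/6 + (-647/252)x + (59/42)x² + (65/36)x³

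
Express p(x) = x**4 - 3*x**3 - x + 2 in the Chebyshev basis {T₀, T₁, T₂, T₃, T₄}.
(19/8)T₀ + (-13/4)T₁ + (1/2)T₂ + (-3/4)T₃ + (1/8)T₄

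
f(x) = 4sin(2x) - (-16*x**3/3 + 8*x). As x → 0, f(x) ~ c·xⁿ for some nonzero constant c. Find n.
5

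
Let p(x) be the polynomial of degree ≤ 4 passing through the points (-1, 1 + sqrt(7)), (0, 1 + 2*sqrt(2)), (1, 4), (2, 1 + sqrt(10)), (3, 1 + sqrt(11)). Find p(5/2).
-41/64 - 5*sqrt(7)/128 + 7*sqrt(2)/16 + 35*sqrt(11)/128 + 35*sqrt(10)/32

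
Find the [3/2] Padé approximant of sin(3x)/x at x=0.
(3 - 63*x**2/20)/(9*x**2/20 + 1)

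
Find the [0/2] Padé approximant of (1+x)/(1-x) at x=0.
1/(2*x**2 - 2*x + 1)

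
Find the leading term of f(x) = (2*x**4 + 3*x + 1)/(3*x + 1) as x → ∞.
2*x**3/3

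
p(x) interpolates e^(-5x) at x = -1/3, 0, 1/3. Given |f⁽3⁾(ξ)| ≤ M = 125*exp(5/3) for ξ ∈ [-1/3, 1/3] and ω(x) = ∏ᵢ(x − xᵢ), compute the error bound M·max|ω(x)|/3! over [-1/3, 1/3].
125*sqrt(3)*exp(5/3)/729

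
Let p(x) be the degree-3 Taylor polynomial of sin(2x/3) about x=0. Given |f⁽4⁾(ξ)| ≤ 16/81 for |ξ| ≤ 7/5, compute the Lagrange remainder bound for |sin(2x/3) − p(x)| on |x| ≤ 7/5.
4802/151875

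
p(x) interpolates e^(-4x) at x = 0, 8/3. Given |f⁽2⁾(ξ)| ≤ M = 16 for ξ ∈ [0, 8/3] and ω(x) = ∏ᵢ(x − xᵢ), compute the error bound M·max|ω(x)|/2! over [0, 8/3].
128/9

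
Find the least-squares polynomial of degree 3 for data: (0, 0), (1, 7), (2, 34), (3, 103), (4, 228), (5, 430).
2/21 + (223/126)x + (143/84)x² + (109/36)x³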